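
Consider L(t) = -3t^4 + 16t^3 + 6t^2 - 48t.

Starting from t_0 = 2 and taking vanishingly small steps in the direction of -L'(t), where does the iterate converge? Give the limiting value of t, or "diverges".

L'(t) = -12(t - 4)(t - 1)(t + 1), so L'(2) = 72.
Gradient descent moves in the -L' direction, i.e. t is decreasing.
The nearest critical point in that direction is t = 1, where L'' = 72 > 0 (a local minimum). The iterate converges there.

1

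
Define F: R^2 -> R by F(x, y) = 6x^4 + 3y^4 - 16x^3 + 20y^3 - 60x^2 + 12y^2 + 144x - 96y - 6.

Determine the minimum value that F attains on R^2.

-371

F(x,y) separates as P(x) + Q(y) − 6, so its minimum is min P + min Q − 6.
P'(x) = 24(x - 3)(x - 1)(x + 2) vanishes at x ∈ {-2, 1, 3}; Q'(y) = 12(y - 1)(y + 2)(y + 4) vanishes at y ∈ {-4, -2, 1}.
Local minima of P (where P''>0): P(-2)=-304, P(3)=-54. Local minima of Q: Q(-4)=64, Q(1)=-61.
So the global minimum of F is P(-2) + Q(1) − 6 = -304 − 61 − 6 = -371, attained at (-2, 1).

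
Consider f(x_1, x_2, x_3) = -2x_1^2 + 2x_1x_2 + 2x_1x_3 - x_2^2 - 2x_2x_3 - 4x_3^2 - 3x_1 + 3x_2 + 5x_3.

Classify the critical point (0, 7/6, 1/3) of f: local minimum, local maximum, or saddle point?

local maximum

The Hessian is constant: H = [[-4, 2, 2], [2, -2, -2], [2, -2, -8]].
Leading principal minors: Δ₁ = -4, Δ₂ = 4, Δ₃ = -24.
The minors alternate sign starting negative (−, +, −), so H is negative definite: a local maximum.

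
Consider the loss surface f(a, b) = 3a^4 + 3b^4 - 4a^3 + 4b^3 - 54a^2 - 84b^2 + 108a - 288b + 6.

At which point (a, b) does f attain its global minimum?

f(a,b) separates as P(a) + Q(b) + 6, so its minimum is min P + min Q + 6.
P'(a) = 12(a - 3)(a - 1)(a + 3) vanishes at a ∈ {-3, 1, 3}; Q'(b) = 12(b - 4)(b + 2)(b + 3) vanishes at b ∈ {-3, -2, 4}.
Local minima of P (where P''>0): P(-3)=-459, P(3)=-27. Local minima of Q: Q(-3)=243, Q(4)=-1472.
So the global minimum of f is P(-3) + Q(4) + 6 = -459 − 1472 + 6 = -1925, attained at (-3, 4).

(-3, 4)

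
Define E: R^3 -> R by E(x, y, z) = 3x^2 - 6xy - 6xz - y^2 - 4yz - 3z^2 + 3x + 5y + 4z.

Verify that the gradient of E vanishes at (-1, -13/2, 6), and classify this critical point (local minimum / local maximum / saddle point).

∇E = (6x - 6y - 6z + 3, -6x - 2y - 4z + 5, -6x - 4y - 6z + 4); substituting (-1, -13/2, 6) gives ∇E = (0, 0, 0), so (-1, -13/2, 6) is indeed a critical point.
The Hessian is constant: H = [[6, -6, -6], [-6, -2, -4], [-6, -4, -6]].
Leading principal minors: Δ₁ = 6, Δ₂ = -48, Δ₃ = -24.
The minors fit neither the all-positive nor the alternating-sign pattern, so H is indefinite: a saddle point.

saddle point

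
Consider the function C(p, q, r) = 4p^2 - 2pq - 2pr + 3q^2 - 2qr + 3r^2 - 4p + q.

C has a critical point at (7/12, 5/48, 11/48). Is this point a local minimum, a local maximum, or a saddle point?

The Hessian is constant: H = [[8, -2, -2], [-2, 6, -2], [-2, -2, 6]].
Leading principal minors: Δ₁ = 8, Δ₂ = 44, Δ₃ = 192.
All leading minors are positive, so H is positive definite: a local minimum.

local minimum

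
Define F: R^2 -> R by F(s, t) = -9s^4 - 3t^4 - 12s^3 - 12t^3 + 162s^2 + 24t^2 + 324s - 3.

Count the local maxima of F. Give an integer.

4

F separates as a function of s plus a function of t, so ∇F=0 decouples.
∂F/∂s = -36(s - 3)(s + 1)(s + 3) = 0 at s ∈ {-3, -1, 3}; ∂F/∂t = -12t(t - 1)(t + 4) = 0 at t ∈ {-4, 0, 1}.
The Hessian is diagonal: diag(F_ss, F_tt). Second derivatives: F_ss(-3)=-432, F_ss(-1)=288, F_ss(3)=-864; F_tt(-4)=-240, F_tt(0)=48, F_tt(1)=-60.
Local maxima occur where both diagonal entries negative: (-3, -4), (-3, 1), (3, -4), (3, 1). Count: 4.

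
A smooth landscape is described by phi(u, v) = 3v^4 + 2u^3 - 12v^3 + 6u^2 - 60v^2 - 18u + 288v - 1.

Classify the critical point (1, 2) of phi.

The mixed partial ∂²phi/∂u∂v is 0, so the Hessian at any point is diag(phi_uu, phi_vv) = diag(12(u + 1), 12(3v^2 - 6v - 10)).
At (1, 2): H = diag(24, -120).
The eigenvalues have opposite signs, so H is indefinite: a saddle point.

saddle point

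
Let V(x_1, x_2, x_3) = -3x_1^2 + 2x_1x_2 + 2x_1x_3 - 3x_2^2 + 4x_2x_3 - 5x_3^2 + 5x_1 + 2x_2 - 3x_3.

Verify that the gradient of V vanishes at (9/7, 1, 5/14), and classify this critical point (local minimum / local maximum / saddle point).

local maximum

∇V = (-6x_1 + 2x_2 + 2x_3 + 5, 2x_1 - 6x_2 + 4x_3 + 2, 2x_1 + 4x_2 - 10x_3 - 3); substituting (9/7, 1, 5/14) gives ∇V = (0, 0, 0), so (9/7, 1, 5/14) is indeed a critical point.
The Hessian is constant: H = [[-6, 2, 2], [2, -6, 4], [2, 4, -10]].
Leading principal minors: Δ₁ = -6, Δ₂ = 32, Δ₃ = -168.
The minors alternate sign starting negative (−, +, −), so H is negative definite: a local maximum.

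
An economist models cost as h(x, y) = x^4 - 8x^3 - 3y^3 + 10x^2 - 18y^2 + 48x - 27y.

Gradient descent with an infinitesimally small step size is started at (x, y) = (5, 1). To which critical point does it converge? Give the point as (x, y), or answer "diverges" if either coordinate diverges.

h is separable, so gradient descent decouples: x follows -∂h/∂x, y follows -∂h/∂y.
∂h/∂x = 4(x - 4)(x - 3)(x + 1); at x=5 this is 48, so x decreases.
∂h/∂y = -9(y + 1)(y + 3); at y=1 this is -72, so y increases.
The y-coordinate has no critical point in that direction and runs off to infinity.

diverges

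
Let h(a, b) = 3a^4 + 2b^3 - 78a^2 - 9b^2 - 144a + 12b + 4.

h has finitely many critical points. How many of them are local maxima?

h separates as a function of a plus a function of b, so ∇h=0 decouples.
∂h/∂a = 12(a - 4)(a + 1)(a + 3) = 0 at a ∈ {-3, -1, 4}; ∂h/∂b = 6(b - 2)(b - 1) = 0 at b ∈ {1, 2}.
The Hessian is diagonal: diag(h_aa, h_bb). Second derivatives: h_aa(-3)=168, h_aa(-1)=-120, h_aa(4)=420; h_bb(1)=-6, h_bb(2)=6.
Local maxima occur where both diagonal entries negative: (-1, 1). Count: 1.

1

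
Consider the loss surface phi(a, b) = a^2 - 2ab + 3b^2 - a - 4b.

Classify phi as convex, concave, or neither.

convex

phi is quadratic, so its Hessian is the constant matrix H = [[2, -2], [-2, 6]].
det(H) = 8, tr(H) = 8.
det(H) > 0 and tr(H) > 0, so H is positive definite everywhere: convex.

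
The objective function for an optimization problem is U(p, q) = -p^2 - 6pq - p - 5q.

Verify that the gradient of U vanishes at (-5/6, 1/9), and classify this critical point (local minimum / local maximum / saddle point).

saddle point

∇U = (-2p - 6q - 1, -6p - 5); substituting (-5/6, 1/9) gives ∇U = (0, 0), so (-5/6, 1/9) is indeed a critical point.
The Hessian of U is constant: H = [[-2, -6], [-6, 0]].
det(H) = (-2)·0 − (-6)² = -36.
Since det(H) < 0, H is indefinite and the critical point is a saddle point.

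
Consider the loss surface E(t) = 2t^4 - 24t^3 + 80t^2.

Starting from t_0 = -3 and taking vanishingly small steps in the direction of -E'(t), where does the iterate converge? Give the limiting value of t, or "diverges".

E'(t) = 8t(t - 5)(t - 4), so E'(-3) = -1344.
Gradient descent moves in the -E' direction, i.e. t is increasing.
The nearest critical point in that direction is t = 0, where E'' = 160 > 0 (a local minimum). The iterate converges there.

0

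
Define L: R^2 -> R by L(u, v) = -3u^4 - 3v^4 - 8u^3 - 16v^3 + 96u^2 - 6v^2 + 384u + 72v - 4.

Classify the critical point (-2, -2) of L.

local minimum

The mixed partial ∂²L/∂u∂v is 0, so the Hessian at any point is diag(L_uu, L_vv) = diag(12(-3u^2 - 4u + 16), -12(3v^2 + 8v + 1)).
At (-2, -2): H = diag(144, 36).
Both eigenvalues are positive, so H is positive definite: a local minimum.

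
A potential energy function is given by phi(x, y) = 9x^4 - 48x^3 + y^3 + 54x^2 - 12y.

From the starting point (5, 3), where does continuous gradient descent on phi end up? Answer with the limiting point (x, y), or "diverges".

phi is separable, so gradient descent decouples: x follows -∂phi/∂x, y follows -∂phi/∂y.
∂phi/∂x = 36x(x - 3)(x - 1); at x=5 this is 1440, so x decreases.
∂phi/∂y = 3(y - 2)(y + 2); at y=3 this is 15, so y decreases.
x converges to its nearest critical value 3 (a local min of the x-part); y converges to 2. The iterate converges to (3, 2).

(3, 2)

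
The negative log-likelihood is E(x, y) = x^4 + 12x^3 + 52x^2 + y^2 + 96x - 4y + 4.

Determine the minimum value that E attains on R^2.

E(x,y) separates as P(x) + Q(y) + 4, so its minimum is min P + min Q + 4.
P'(x) = 4(x + 2)(x + 3)(x + 4) vanishes at x ∈ {-4, -3, -2}; Q'(y) = 2y - 4 vanishes at y ∈ {2}.
Local minima of P (where P''>0): P(-4)=-64, P(-2)=-64. Local minima of Q: Q(2)=-4.
So the global minimum of E is P(-4) + Q(2) + 4 = -64 − 4 + 4 = -64, attained at (-4, 2).

-64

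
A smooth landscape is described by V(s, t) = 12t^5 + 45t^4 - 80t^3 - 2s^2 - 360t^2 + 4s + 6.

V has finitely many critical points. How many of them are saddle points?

V separates as a function of s plus a function of t, so ∇V=0 decouples.
∂V/∂s = -4(s - 1) = 0 at s ∈ {1}; ∂V/∂t = 60t(t - 2)(t + 2)(t + 3) = 0 at t ∈ {-3, -2, 0, 2}.
The Hessian is diagonal: diag(V_ss, V_tt). Second derivatives: V_ss(1)=-4; V_tt(-3)=-900, V_tt(-2)=480, V_tt(0)=-720, V_tt(2)=2400.
Saddle points occur where the two diagonal entries have opposite signs: (1, -2), (1, 2). Count: 2.

2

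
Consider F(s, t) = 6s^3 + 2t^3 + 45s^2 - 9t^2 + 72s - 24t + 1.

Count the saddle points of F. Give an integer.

F separates as a function of s plus a function of t, so ∇F=0 decouples.
∂F/∂s = 18(s + 1)(s + 4) = 0 at s ∈ {-4, -1}; ∂F/∂t = 6(t - 4)(t + 1) = 0 at t ∈ {-1, 4}.
The Hessian is diagonal: diag(F_ss, F_tt). Second derivatives: F_ss(-4)=-54, F_ss(-1)=54; F_tt(-1)=-30, F_tt(4)=30.
Saddle points occur where the two diagonal entries have opposite signs: (-4, 4), (-1, -1). Count: 2.

2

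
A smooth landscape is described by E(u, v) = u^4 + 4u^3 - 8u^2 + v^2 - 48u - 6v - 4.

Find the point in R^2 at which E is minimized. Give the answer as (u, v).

(2, 3)

E(u,v) separates as P(u) + Q(v) − 4, so its minimum is min P + min Q − 4.
P'(u) = 4(u - 2)(u + 2)(u + 3) vanishes at u ∈ {-3, -2, 2}; Q'(v) = 2v - 6 vanishes at v ∈ {3}.
Local minima of P (where P''>0): P(-3)=45, P(2)=-80. Local minima of Q: Q(3)=-9.
So the global minimum of E is P(2) + Q(3) − 4 = -80 − 9 − 4 = -93, attained at (2, 3).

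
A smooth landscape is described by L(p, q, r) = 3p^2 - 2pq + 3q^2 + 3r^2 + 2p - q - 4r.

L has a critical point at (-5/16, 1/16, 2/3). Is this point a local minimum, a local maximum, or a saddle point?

local minimum

The Hessian is constant: H = [[6, -2, 0], [-2, 6, 0], [0, 0, 6]].
Leading principal minors: Δ₁ = 6, Δ₂ = 32, Δ₃ = 192.
All leading minors are positive, so H is positive definite: a local minimum.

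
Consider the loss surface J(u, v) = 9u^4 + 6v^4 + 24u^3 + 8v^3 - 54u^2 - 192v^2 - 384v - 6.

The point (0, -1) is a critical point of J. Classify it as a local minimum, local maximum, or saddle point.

The mixed partial ∂²J/∂u∂v is 0, so the Hessian at any point is diag(J_uu, J_vv) = diag(36(3u^2 + 4u - 3), 24(3v^2 + 2v - 16)).
At (0, -1): H = diag(-108, -360).
Both eigenvalues are negative, so H is negative definite: a local maximum.

local maximum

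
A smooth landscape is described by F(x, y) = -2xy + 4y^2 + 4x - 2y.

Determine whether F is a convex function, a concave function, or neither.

F is quadratic, so its Hessian is the constant matrix H = [[0, -2], [-2, 8]].
det(H) = -4, tr(H) = 8.
det(H) < 0, so H is indefinite: neither convex nor concave.

neither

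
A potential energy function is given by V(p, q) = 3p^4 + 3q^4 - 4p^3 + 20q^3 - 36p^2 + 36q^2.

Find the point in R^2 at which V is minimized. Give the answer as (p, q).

V(p,q) separates as A(p) + B(q), so its minimum is min A + min B.
A'(p) = 12p(p - 3)(p + 2) vanishes at p ∈ {-2, 0, 3}; B'(q) = 12q(q + 2)(q + 3) vanishes at q ∈ {-3, -2, 0}.
Local minima of A (where A''>0): A(-2)=-64, A(3)=-189. Local minima of B: B(-3)=27, B(0)=0.
So the global minimum of V is A(3) + B(0) = -189 + 0 = -189, attained at (3, 0).

(3, 0)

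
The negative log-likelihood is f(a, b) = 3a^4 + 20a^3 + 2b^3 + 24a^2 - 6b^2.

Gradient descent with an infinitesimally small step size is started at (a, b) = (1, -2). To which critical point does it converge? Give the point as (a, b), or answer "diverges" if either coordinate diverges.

f is separable, so gradient descent decouples: a follows -∂f/∂a, b follows -∂f/∂b.
∂f/∂a = 12a(a + 1)(a + 4); at a=1 this is 120, so a decreases.
∂f/∂b = 6b(b - 2); at b=-2 this is 48, so b decreases.
The b-coordinate has no critical point in that direction and runs off to infinity.

diverges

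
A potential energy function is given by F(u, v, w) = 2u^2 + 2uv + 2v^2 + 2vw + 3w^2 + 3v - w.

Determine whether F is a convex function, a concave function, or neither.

convex

F is quadratic, so its Hessian is the constant matrix H = [[4, 2, 0], [2, 4, 2], [0, 2, 6]].
Leading principal minors: 4, 12, 56.
All positive ⇒ H ≻ 0 ⇒ convex.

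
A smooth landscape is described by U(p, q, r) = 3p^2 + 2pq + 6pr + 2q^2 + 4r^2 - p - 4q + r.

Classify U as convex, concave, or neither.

convex

U is quadratic, so its Hessian is the constant matrix H = [[6, 2, 6], [2, 4, 0], [6, 0, 8]].
Leading principal minors: 6, 20, 16.
All positive ⇒ H ≻ 0 ⇒ convex.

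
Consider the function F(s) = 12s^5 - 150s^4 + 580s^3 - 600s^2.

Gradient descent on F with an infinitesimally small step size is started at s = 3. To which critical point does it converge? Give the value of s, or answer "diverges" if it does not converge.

F'(s) = 60s(s - 5)(s - 4)(s - 1), so F'(3) = 720.
Gradient descent moves in the -F' direction, i.e. s is decreasing.
The nearest critical point in that direction is s = 1, where F'' = 720 > 0 (a local minimum). The iterate converges there.

1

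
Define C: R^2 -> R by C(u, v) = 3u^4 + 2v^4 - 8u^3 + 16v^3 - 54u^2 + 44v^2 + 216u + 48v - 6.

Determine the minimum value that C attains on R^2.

-699

C(u,v) separates as P(u) + Q(v) − 6, so its minimum is min P + min Q − 6.
P'(u) = 12(u - 3)(u - 2)(u + 3) vanishes at u ∈ {-3, 2, 3}; Q'(v) = 8(v + 1)(v + 2)(v + 3) vanishes at v ∈ {-3, -2, -1}.
Local minima of P (where P''>0): P(-3)=-675, P(3)=189. Local minima of Q: Q(-3)=-18, Q(-1)=-18.
So the global minimum of C is P(-3) + Q(-3) − 6 = -675 − 18 − 6 = -699, attained at (-3, -3).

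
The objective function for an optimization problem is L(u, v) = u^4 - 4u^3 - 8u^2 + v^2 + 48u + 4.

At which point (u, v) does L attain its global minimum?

L(u,v) separates as P(u) + Q(v) + 4, so its minimum is min P + min Q + 4.
P'(u) = 4(u - 3)(u - 2)(u + 2) vanishes at u ∈ {-2, 2, 3}; Q'(v) = 2v vanishes at v ∈ {0}.
Local minima of P (where P''>0): P(-2)=-80, P(3)=45. Local minima of Q: Q(0)=0.
So the global minimum of L is P(-2) + Q(0) + 4 = -80 + 0 + 4 = -76, attained at (-2, 0).

(-2, 0)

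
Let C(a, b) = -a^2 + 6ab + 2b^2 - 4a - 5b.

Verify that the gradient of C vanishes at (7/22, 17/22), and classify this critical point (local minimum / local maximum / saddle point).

saddle point

∇C = (-2a + 6b - 4, 6a + 4b - 5); substituting (7/22, 17/22) gives ∇C = (0, 0), so (7/22, 17/22) is indeed a critical point.
The Hessian of C is constant: H = [[-2, 6], [6, 4]].
det(H) = (-2)·4 − 6² = -44.
Since det(H) < 0, H is indefinite and the critical point is a saddle point.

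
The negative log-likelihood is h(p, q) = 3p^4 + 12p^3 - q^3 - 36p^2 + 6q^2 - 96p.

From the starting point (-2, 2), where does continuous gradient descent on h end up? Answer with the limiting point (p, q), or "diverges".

h is separable, so gradient descent decouples: p follows -∂h/∂p, q follows -∂h/∂q.
∂h/∂p = 12(p - 2)(p + 1)(p + 4); at p=-2 this is 96, so p decreases.
∂h/∂q = -3q(q - 4); at q=2 this is 12, so q decreases.
p converges to its nearest critical value -4 (a local min of the p-part); q converges to 0. The iterate converges to (-4, 0).

(-4, 0)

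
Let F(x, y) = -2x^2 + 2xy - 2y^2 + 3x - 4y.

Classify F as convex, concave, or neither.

F is quadratic, so its Hessian is the constant matrix H = [[-4, 2], [2, -4]].
det(H) = 12, tr(H) = -8.
det(H) > 0 and tr(H) < 0, so H is negative definite everywhere: concave.

concave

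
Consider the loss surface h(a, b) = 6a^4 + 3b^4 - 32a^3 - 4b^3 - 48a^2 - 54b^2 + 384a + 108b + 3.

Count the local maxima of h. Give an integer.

h separates as a function of a plus a function of b, so ∇h=0 decouples.
∂h/∂a = 24(a - 4)(a - 2)(a + 2) = 0 at a ∈ {-2, 2, 4}; ∂h/∂b = 12(b - 3)(b - 1)(b + 3) = 0 at b ∈ {-3, 1, 3}.
The Hessian is diagonal: diag(h_aa, h_bb). Second derivatives: h_aa(-2)=576, h_aa(2)=-192, h_aa(4)=288; h_bb(-3)=288, h_bb(1)=-96, h_bb(3)=144.
Local maxima occur where both diagonal entries negative: (2, 1). Count: 1.

1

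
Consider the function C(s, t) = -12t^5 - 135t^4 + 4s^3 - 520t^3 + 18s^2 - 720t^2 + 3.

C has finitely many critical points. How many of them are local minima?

C separates as a function of s plus a function of t, so ∇C=0 decouples.
∂C/∂s = 12s(s + 3) = 0 at s ∈ {-3, 0}; ∂C/∂t = -60t(t + 2)(t + 3)(t + 4) = 0 at t ∈ {-4, -3, -2, 0}.
The Hessian is diagonal: diag(C_ss, C_tt). Second derivatives: C_ss(-3)=-36, C_ss(0)=36; C_tt(-4)=480, C_tt(-3)=-180, C_tt(-2)=240, C_tt(0)=-1440.
Local minima occur where both diagonal entries positive: (0, -4), (0, -2). Count: 2.

2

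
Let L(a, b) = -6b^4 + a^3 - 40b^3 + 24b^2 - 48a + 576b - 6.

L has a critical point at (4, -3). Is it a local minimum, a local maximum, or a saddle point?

local minimum

The mixed partial ∂²L/∂a∂b is 0, so the Hessian at any point is diag(L_aa, L_bb) = diag(6a, 24(-3b^2 - 10b + 2)).
At (4, -3): H = diag(24, 120).
Both eigenvalues are positive, so H is positive definite: a local minimum.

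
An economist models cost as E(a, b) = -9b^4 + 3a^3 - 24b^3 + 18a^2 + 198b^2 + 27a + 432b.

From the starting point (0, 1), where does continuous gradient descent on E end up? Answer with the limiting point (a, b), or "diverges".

E is separable, so gradient descent decouples: a follows -∂E/∂a, b follows -∂E/∂b.
∂E/∂a = 9(a + 1)(a + 3); at a=0 this is 27, so a decreases.
∂E/∂b = -36(b - 3)(b + 1)(b + 4); at b=1 this is 720, so b decreases.
a converges to its nearest critical value -1 (a local min of the a-part); b converges to -1. The iterate converges to (-1, -1).

(-1, -1)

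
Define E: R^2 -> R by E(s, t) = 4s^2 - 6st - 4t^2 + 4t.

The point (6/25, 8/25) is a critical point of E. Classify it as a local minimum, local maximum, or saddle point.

The Hessian of E is constant: H = [[8, -6], [-6, -8]].
det(H) = 8·(-8) − (-6)² = -100.
Since det(H) < 0, H is indefinite and the critical point is a saddle point.

saddle point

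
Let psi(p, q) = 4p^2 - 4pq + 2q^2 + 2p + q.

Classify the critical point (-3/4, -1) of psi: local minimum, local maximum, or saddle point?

The Hessian of psi is constant: H = [[8, -4], [-4, 4]].
det(H) = 8·4 − (-4)² = 16.
det(H) > 0 and tr(H) = 12 > 0, so H is positive definite and the point is a local minimum.

local minimum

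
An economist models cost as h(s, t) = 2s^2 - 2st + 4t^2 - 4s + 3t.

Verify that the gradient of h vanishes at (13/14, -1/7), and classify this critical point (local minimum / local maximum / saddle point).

∇h = (4s - 2t - 4, -2s + 8t + 3); substituting (13/14, -1/7) gives ∇h = (0, 0), so (13/14, -1/7) is indeed a critical point.
The Hessian of h is constant: H = [[4, -2], [-2, 8]].
det(H) = 4·8 − (-2)² = 28.
det(H) > 0 and tr(H) = 12 > 0, so H is positive definite and the point is a local minimum.

local minimum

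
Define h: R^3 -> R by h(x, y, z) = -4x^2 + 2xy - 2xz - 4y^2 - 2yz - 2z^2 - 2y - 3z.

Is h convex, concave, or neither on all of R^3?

concave

h is quadratic, so its Hessian is the constant matrix H = [[-8, 2, -2], [2, -8, -2], [-2, -2, -4]].
Leading principal minors: -8, 60, -160.
Signs alternate −, +, − ⇒ H ≺ 0 ⇒ concave.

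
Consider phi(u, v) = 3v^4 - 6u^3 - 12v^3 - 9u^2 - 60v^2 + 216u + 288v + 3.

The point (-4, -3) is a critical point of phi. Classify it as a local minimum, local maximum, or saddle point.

The mixed partial ∂²phi/∂u∂v is 0, so the Hessian at any point is diag(phi_uu, phi_vv) = diag(-18(2u + 1), 12(3v^2 - 6v - 10)).
At (-4, -3): H = diag(126, 420).
Both eigenvalues are positive, so H is positive definite: a local minimum.

local minimum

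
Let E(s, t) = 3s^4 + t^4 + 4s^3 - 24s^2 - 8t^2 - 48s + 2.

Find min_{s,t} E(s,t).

-126

E(s,t) separates as P(s) + Q(t) + 2, so its minimum is min P + min Q + 2.
P'(s) = 12(s - 2)(s + 1)(s + 2) vanishes at s ∈ {-2, -1, 2}; Q'(t) = 4t(t - 2)(t + 2) vanishes at t ∈ {-2, 0, 2}.
Local minima of P (where P''>0): P(-2)=16, P(2)=-112. Local minima of Q: Q(-2)=-16, Q(2)=-16.
So the global minimum of E is P(2) + Q(-2) + 2 = -112 − 16 + 2 = -126, attained at (2, -2).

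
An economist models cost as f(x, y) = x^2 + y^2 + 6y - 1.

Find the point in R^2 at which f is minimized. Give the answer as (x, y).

f(x,y) separates as P(x) + Q(y) − 1, so its minimum is min P + min Q − 1.
P'(x) = 2x vanishes at x ∈ {0}; Q'(y) = 2y + 6 vanishes at y ∈ {-3}.
Local minima of P (where P''>0): P(0)=0. Local minima of Q: Q(-3)=-9.
So the global minimum of f is P(0) + Q(-3) − 1 = 0 − 9 − 1 = -10, attained at (0, -3).

(0, -3)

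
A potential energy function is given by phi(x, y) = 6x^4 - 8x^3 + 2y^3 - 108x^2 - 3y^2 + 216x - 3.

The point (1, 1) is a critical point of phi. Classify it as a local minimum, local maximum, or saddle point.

saddle point

The mixed partial ∂²phi/∂x∂y is 0, so the Hessian at any point is diag(phi_xx, phi_yy) = diag(24(3x^2 - 2x - 9), 6(2y - 1)).
At (1, 1): H = diag(-192, 6).
The eigenvalues have opposite signs, so H is indefinite: a saddle point.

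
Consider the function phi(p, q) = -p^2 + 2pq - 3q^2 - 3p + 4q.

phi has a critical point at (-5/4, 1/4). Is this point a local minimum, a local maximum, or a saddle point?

The Hessian of phi is constant: H = [[-2, 2], [2, -6]].
det(H) = (-2)·(-6) − 2² = 8.
det(H) > 0 and tr(H) = -8 < 0, so H is negative definite and the point is a local maximum.

local maximum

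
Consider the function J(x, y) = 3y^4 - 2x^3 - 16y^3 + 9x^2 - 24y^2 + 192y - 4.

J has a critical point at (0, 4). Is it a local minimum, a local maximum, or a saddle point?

The mixed partial ∂²J/∂x∂y is 0, so the Hessian at any point is diag(J_xx, J_yy) = diag(6(-2x + 3), 12(3y^2 - 8y - 4)).
At (0, 4): H = diag(18, 144).
Both eigenvalues are positive, so H is positive definite: a local minimum.

local minimum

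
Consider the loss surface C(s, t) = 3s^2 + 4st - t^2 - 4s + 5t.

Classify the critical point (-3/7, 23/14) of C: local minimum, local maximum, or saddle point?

The Hessian of C is constant: H = [[6, 4], [4, -2]].
det(H) = 6·(-2) − 4² = -28.
Since det(H) < 0, H is indefinite and the critical point is a saddle point.

saddle point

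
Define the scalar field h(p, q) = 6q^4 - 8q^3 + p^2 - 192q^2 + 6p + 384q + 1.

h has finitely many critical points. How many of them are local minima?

2

h separates as a function of p plus a function of q, so ∇h=0 decouples.
∂h/∂p = 2(p + 3) = 0 at p ∈ {-3}; ∂h/∂q = 24(q - 4)(q - 1)(q + 4) = 0 at q ∈ {-4, 1, 4}.
The Hessian is diagonal: diag(h_pp, h_qq). Second derivatives: h_pp(-3)=2; h_qq(-4)=960, h_qq(1)=-360, h_qq(4)=576.
Local minima occur where both diagonal entries positive: (-3, -4), (-3, 4). Count: 2.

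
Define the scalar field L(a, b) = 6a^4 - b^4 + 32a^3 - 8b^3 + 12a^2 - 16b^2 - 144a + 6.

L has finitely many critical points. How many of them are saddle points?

5

L separates as a function of a plus a function of b, so ∇L=0 decouples.
∂L/∂a = 24(a - 1)(a + 2)(a + 3) = 0 at a ∈ {-3, -2, 1}; ∂L/∂b = -4b(b + 2)(b + 4) = 0 at b ∈ {-4, -2, 0}.
The Hessian is diagonal: diag(L_aa, L_bb). Second derivatives: L_aa(-3)=96, L_aa(-2)=-72, L_aa(1)=288; L_bb(-4)=-32, L_bb(-2)=16, L_bb(0)=-32.
Saddle points occur where the two diagonal entries have opposite signs: (-3, -4), (-3, 0), (-2, -2), (1, -4), (1, 0). Count: 5.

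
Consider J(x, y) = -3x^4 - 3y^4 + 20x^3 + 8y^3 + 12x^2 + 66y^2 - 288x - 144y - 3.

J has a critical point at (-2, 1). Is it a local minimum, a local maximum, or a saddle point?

saddle point

The mixed partial ∂²J/∂x∂y is 0, so the Hessian at any point is diag(J_xx, J_yy) = diag(12(-3x^2 + 10x + 2), 12(-3y^2 + 4y + 11)).
At (-2, 1): H = diag(-360, 144).
The eigenvalues have opposite signs, so H is indefinite: a saddle point.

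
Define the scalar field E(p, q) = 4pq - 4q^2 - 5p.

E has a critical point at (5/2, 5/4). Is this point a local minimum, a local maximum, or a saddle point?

saddle point

The Hessian of E is constant: H = [[0, 4], [4, -8]].
det(H) = 0·(-8) − 4² = -16.
Since det(H) < 0, H is indefinite and the critical point is a saddle point.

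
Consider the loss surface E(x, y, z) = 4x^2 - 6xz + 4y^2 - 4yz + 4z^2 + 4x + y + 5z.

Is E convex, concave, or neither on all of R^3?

convex

E is quadratic, so its Hessian is the constant matrix H = [[8, 0, -6], [0, 8, -4], [-6, -4, 8]].
Leading principal minors: 8, 64, 96.
All positive ⇒ H ≻ 0 ⇒ convex.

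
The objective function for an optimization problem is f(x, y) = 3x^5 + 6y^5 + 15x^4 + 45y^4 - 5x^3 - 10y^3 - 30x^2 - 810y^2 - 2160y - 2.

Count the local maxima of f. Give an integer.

4

f separates as a function of x plus a function of y, so ∇f=0 decouples.
∂f/∂x = 15x(x - 1)(x + 1)(x + 4) = 0 at x ∈ {-4, -1, 0, 1}; ∂f/∂y = 30(y - 3)(y + 2)(y + 3)(y + 4) = 0 at y ∈ {-4, -3, -2, 3}.
The Hessian is diagonal: diag(f_xx, f_yy). Second derivatives: f_xx(-4)=-900, f_xx(-1)=90, f_xx(0)=-60, f_xx(1)=150; f_yy(-4)=-420, f_yy(-3)=180, f_yy(-2)=-300, f_yy(3)=6300.
Local maxima occur where both diagonal entries negative: (-4, -4), (-4, -2), (0, -4), (0, -2). Count: 4.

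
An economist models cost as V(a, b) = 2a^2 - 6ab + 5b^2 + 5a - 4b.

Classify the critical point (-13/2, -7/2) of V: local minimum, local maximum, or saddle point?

The Hessian of V is constant: H = [[4, -6], [-6, 10]].
det(H) = 4·10 − (-6)² = 4.
det(H) > 0 and tr(H) = 14 > 0, so H is positive definite and the point is a local minimum.

local minimum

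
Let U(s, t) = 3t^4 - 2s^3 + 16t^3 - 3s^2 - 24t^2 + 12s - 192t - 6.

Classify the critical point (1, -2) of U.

The mixed partial ∂²U/∂s∂t is 0, so the Hessian at any point is diag(U_ss, U_tt) = diag(-6(2s + 1), 12(3t^2 + 8t - 4)).
At (1, -2): H = diag(-18, -96).
Both eigenvalues are negative, so H is negative definite: a local maximum.

local maximum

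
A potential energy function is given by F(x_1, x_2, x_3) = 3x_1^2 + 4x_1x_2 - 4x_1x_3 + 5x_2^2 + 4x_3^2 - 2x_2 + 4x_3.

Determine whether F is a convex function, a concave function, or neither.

convex

F is quadratic, so its Hessian is the constant matrix H = [[6, 4, -4], [4, 10, 0], [-4, 0, 8]].
Leading principal minors: 6, 44, 192.
All positive ⇒ H ≻ 0 ⇒ convex.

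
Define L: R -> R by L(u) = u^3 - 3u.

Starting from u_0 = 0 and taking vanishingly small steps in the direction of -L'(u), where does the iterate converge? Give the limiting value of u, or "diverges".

L'(u) = 3(u - 1)(u + 1), so L'(0) = -3.
Gradient descent moves in the -L' direction, i.e. u is increasing.
The nearest critical point in that direction is u = 1, where L'' = 6 > 0 (a local minimum). The iterate converges there.

1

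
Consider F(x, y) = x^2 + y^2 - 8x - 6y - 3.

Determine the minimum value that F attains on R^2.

F(x,y) separates as P(x) + Q(y) − 3, so its minimum is min P + min Q − 3.
P'(x) = 2x - 8 vanishes at x ∈ {4}; Q'(y) = 2y - 6 vanishes at y ∈ {3}.
Local minima of P (where P''>0): P(4)=-16. Local minima of Q: Q(3)=-9.
So the global minimum of F is P(4) + Q(3) − 3 = -16 − 9 − 3 = -28, attained at (4, 3).

-28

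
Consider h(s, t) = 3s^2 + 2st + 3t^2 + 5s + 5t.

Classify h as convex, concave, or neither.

h is quadratic, so its Hessian is the constant matrix H = [[6, 2], [2, 6]].
det(H) = 32, tr(H) = 12.
det(H) > 0 and tr(H) > 0, so H is positive definite everywhere: convex.

convex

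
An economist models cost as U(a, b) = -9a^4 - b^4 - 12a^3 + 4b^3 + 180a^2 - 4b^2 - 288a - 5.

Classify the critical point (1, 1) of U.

local minimum

The mixed partial ∂²U/∂a∂b is 0, so the Hessian at any point is diag(U_aa, U_bb) = diag(36(-3a^2 - 2a + 10), 4(-3b^2 + 6b - 2)).
At (1, 1): H = diag(180, 4).
Both eigenvalues are positive, so H is positive definite: a local minimum.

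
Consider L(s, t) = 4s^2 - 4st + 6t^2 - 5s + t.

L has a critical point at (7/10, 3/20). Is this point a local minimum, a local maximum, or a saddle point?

local minimum

The Hessian of L is constant: H = [[8, -4], [-4, 12]].
det(H) = 8·12 − (-4)² = 80.
det(H) > 0 and tr(H) = 20 > 0, so H is positive definite and the point is a local minimum.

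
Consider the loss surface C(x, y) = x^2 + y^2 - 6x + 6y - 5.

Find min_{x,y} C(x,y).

-23

C(x,y) separates as P(x) + Q(y) − 5, so its minimum is min P + min Q − 5.
P'(x) = 2x - 6 vanishes at x ∈ {3}; Q'(y) = 2y + 6 vanishes at y ∈ {-3}.
Local minima of P (where P''>0): P(3)=-9. Local minima of Q: Q(-3)=-9.
So the global minimum of C is P(3) + Q(-3) − 5 = -9 − 9 − 5 = -23, attained at (3, -3).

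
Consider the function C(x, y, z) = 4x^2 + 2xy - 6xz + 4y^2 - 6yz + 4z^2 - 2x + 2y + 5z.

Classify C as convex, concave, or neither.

C is quadratic, so its Hessian is the constant matrix H = [[8, 2, -6], [2, 8, -6], [-6, -6, 8]].
Leading principal minors: 8, 60, 48.
All positive ⇒ H ≻ 0 ⇒ convex.

convex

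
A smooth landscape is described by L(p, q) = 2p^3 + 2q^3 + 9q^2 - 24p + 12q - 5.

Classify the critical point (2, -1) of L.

local minimum

The mixed partial ∂²L/∂p∂q is 0, so the Hessian at any point is diag(L_pp, L_qq) = diag(12p, 6(2q + 3)).
At (2, -1): H = diag(24, 6).
Both eigenvalues are positive, so H is positive definite: a local minimum.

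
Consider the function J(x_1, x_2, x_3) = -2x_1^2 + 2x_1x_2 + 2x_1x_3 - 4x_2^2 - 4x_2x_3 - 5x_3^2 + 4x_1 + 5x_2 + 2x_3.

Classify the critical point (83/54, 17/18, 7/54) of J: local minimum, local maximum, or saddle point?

The Hessian is constant: H = [[-4, 2, 2], [2, -8, -4], [2, -4, -10]].
Leading principal minors: Δ₁ = -4, Δ₂ = 28, Δ₃ = -216.
The minors alternate sign starting negative (−, +, −), so H is negative definite: a local maximum.

local maximum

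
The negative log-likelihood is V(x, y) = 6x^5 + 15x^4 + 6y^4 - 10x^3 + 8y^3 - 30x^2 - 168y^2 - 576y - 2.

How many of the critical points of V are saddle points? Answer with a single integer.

6

V separates as a function of x plus a function of y, so ∇V=0 decouples.
∂V/∂x = 30x(x - 1)(x + 1)(x + 2) = 0 at x ∈ {-2, -1, 0, 1}; ∂V/∂y = 24(y - 4)(y + 2)(y + 3) = 0 at y ∈ {-3, -2, 4}.
The Hessian is diagonal: diag(V_xx, V_yy). Second derivatives: V_xx(-2)=-180, V_xx(-1)=60, V_xx(0)=-60, V_xx(1)=180; V_yy(-3)=168, V_yy(-2)=-144, V_yy(4)=1008.
Saddle points occur where the two diagonal entries have opposite signs: (-2, -3), (-2, 4), (-1, -2), (0, -3), (0, 4), (1, -2). Count: 6.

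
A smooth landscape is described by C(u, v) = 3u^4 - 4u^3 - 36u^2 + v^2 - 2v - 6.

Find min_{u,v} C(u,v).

C(u,v) separates as P(u) + Q(v) − 6, so its minimum is min P + min Q − 6.
P'(u) = 12u(u - 3)(u + 2) vanishes at u ∈ {-2, 0, 3}; Q'(v) = 2v - 2 vanishes at v ∈ {1}.
Local minima of P (where P''>0): P(-2)=-64, P(3)=-189. Local minima of Q: Q(1)=-1.
So the global minimum of C is P(3) + Q(1) − 6 = -189 − 1 − 6 = -196, attained at (3, 1).

-196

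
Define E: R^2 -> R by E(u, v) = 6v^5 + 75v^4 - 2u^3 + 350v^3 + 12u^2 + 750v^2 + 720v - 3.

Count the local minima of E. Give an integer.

2

E separates as a function of u plus a function of v, so ∇E=0 decouples.
∂E/∂u = -6u(u - 4) = 0 at u ∈ {0, 4}; ∂E/∂v = 30(v + 1)(v + 2)(v + 3)(v + 4) = 0 at v ∈ {-4, -3, -2, -1}.
The Hessian is diagonal: diag(E_uu, E_vv). Second derivatives: E_uu(0)=24, E_uu(4)=-24; E_vv(-4)=-180, E_vv(-3)=60, E_vv(-2)=-60, E_vv(-1)=180.
Local minima occur where both diagonal entries positive: (0, -3), (0, -1). Count: 2.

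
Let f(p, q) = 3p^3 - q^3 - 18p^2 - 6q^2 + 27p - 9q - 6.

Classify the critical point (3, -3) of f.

local minimum

The mixed partial ∂²f/∂p∂q is 0, so the Hessian at any point is diag(f_pp, f_qq) = diag(18(p - 2), -6(q + 2)).
At (3, -3): H = diag(18, 6).
Both eigenvalues are positive, so H is positive definite: a local minimum.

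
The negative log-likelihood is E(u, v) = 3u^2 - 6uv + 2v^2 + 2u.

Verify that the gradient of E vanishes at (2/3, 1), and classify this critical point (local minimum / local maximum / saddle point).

saddle point

∇E = (6u - 6v + 2, -6u + 4v); substituting (2/3, 1) gives ∇E = (0, 0), so (2/3, 1) is indeed a critical point.
The Hessian of E is constant: H = [[6, -6], [-6, 4]].
det(H) = 6·4 − (-6)² = -12.
Since det(H) < 0, H is indefinite and the critical point is a saddle point.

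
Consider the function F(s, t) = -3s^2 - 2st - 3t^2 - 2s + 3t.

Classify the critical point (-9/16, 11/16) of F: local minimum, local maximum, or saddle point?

local maximum

The Hessian of F is constant: H = [[-6, -2], [-2, -6]].
det(H) = (-6)·(-6) − (-2)² = 32.
det(H) > 0 and tr(H) = -12 < 0, so H is negative definite and the point is a local maximum.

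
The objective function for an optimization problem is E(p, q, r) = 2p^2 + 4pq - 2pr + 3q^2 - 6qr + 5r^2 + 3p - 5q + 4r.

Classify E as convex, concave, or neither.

E is quadratic, so its Hessian is the constant matrix H = [[4, 4, -2], [4, 6, -6], [-2, -6, 10]].
Leading principal minors: 4, 8, 8.
All positive ⇒ H ≻ 0 ⇒ convex.

convex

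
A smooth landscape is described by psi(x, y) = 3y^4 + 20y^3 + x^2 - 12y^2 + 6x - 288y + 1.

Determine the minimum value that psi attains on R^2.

-424

psi(x,y) separates as P(x) + Q(y) + 1, so its minimum is min P + min Q + 1.
P'(x) = 2x + 6 vanishes at x ∈ {-3}; Q'(y) = 12(y - 2)(y + 3)(y + 4) vanishes at y ∈ {-4, -3, 2}.
Local minima of P (where P''>0): P(-3)=-9. Local minima of Q: Q(-4)=448, Q(2)=-416.
So the global minimum of psi is P(-3) + Q(2) + 1 = -9 − 416 + 1 = -424, attained at (-3, 2).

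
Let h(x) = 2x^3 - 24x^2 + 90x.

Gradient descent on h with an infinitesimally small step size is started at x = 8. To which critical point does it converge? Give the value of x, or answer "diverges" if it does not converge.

5

h'(x) = 6(x - 5)(x - 3), so h'(8) = 90.
Gradient descent moves in the -h' direction, i.e. x is decreasing.
The nearest critical point in that direction is x = 5, where h'' = 12 > 0 (a local minimum). The iterate converges there.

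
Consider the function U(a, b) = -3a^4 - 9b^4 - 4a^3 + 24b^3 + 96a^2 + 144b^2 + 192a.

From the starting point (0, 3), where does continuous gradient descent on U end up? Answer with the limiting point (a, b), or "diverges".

(-1, 0)

U is separable, so gradient descent decouples: a follows -∂U/∂a, b follows -∂U/∂b.
∂U/∂a = -12(a - 4)(a + 1)(a + 4); at a=0 this is 192, so a decreases.
∂U/∂b = -36b(b - 4)(b + 2); at b=3 this is 540, so b decreases.
a converges to its nearest critical value -1 (a local min of the a-part); b converges to 0. The iterate converges to (-1, 0).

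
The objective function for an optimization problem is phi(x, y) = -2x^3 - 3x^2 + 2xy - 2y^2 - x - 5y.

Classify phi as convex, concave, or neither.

neither

The term -2x^3 is cubic, so the Hessian is not constant.
∂²phi/∂x² = -12x - 6, which takes both signs as x varies (negative for sufficiently large x). A diagonal entry of the Hessian changing sign means the Hessian is neither positive- nor negative-semidefinite on all of R^2.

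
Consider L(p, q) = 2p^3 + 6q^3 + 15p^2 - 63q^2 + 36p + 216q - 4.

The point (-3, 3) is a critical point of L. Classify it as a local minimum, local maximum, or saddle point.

The mixed partial ∂²L/∂p∂q is 0, so the Hessian at any point is diag(L_pp, L_qq) = diag(6(2p + 5), 18(2q - 7)).
At (-3, 3): H = diag(-6, -18).
Both eigenvalues are negative, so H is negative definite: a local maximum.

local maximum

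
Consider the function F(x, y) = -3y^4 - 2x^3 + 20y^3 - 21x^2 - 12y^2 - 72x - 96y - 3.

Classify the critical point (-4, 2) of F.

local minimum

The mixed partial ∂²F/∂x∂y is 0, so the Hessian at any point is diag(F_xx, F_yy) = diag(-6(2x + 7), 12(-3y^2 + 10y - 2)).
At (-4, 2): H = diag(6, 72).
Both eigenvalues are positive, so H is positive definite: a local minimum.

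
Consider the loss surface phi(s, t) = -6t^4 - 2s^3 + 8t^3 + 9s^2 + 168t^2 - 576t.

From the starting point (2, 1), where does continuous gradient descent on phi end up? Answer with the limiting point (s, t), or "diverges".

phi is separable, so gradient descent decouples: s follows -∂phi/∂s, t follows -∂phi/∂t.
∂phi/∂s = -6s(s - 3); at s=2 this is 12, so s decreases.
∂phi/∂t = -24(t - 3)(t - 2)(t + 4); at t=1 this is -240, so t increases.
s converges to its nearest critical value 0 (a local min of the s-part); t converges to 2. The iterate converges to (0, 2).

(0, 2)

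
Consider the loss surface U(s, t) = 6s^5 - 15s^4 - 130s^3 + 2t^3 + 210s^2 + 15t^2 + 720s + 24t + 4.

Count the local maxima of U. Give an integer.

2

U separates as a function of s plus a function of t, so ∇U=0 decouples.
∂U/∂s = 30(s - 4)(s - 2)(s + 1)(s + 3) = 0 at s ∈ {-3, -1, 2, 4}; ∂U/∂t = 6(t + 1)(t + 4) = 0 at t ∈ {-4, -1}.
The Hessian is diagonal: diag(U_ss, U_tt). Second derivatives: U_ss(-3)=-2100, U_ss(-1)=900, U_ss(2)=-900, U_ss(4)=2100; U_tt(-4)=-18, U_tt(-1)=18.
Local maxima occur where both diagonal entries negative: (-3, -4), (2, -4). Count: 2.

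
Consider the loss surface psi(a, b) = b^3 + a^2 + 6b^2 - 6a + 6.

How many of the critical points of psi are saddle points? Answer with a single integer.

1

psi separates as a function of a plus a function of b, so ∇psi=0 decouples.
∂psi/∂a = 2(a - 3) = 0 at a ∈ {3}; ∂psi/∂b = 3b(b + 4) = 0 at b ∈ {-4, 0}.
The Hessian is diagonal: diag(psi_aa, psi_bb). Second derivatives: psi_aa(3)=2; psi_bb(-4)=-12, psi_bb(0)=12.
Saddle points occur where the two diagonal entries have opposite signs: (3, -4). Count: 1.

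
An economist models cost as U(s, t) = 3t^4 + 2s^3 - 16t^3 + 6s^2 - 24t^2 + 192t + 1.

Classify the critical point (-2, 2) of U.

The mixed partial ∂²U/∂s∂t is 0, so the Hessian at any point is diag(U_ss, U_tt) = diag(12(s + 1), 12(3t^2 - 8t - 4)).
At (-2, 2): H = diag(-12, -96).
Both eigenvalues are negative, so H is negative definite: a local maximum.

local maximum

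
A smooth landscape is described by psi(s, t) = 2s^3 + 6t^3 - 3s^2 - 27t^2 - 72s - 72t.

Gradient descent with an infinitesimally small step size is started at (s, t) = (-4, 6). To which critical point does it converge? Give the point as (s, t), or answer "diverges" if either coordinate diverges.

diverges

psi is separable, so gradient descent decouples: s follows -∂psi/∂s, t follows -∂psi/∂t.
∂psi/∂s = 6(s - 4)(s + 3); at s=-4 this is 48, so s decreases.
∂psi/∂t = 18(t - 4)(t + 1); at t=6 this is 252, so t decreases.
The s-coordinate has no critical point in that direction and runs off to infinity.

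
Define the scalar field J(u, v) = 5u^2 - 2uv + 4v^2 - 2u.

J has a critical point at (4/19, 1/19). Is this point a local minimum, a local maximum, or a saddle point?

The Hessian of J is constant: H = [[10, -2], [-2, 8]].
det(H) = 10·8 − (-2)² = 76.
det(H) > 0 and tr(H) = 18 > 0, so H is positive definite and the point is a local minimum.

local minimum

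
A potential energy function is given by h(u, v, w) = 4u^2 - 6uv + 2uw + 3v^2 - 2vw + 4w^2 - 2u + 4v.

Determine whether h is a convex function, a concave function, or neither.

convex

h is quadratic, so its Hessian is the constant matrix H = [[8, -6, 2], [-6, 6, -2], [2, -2, 8]].
Leading principal minors: 8, 12, 88.
All positive ⇒ H ≻ 0 ⇒ convex.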